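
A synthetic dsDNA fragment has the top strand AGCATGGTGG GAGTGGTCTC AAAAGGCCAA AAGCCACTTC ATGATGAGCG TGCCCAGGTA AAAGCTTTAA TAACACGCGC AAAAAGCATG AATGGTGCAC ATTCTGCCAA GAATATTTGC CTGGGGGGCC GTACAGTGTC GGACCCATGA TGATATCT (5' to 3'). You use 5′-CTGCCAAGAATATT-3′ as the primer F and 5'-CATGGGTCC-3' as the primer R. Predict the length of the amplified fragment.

46 bp

Scanning the template, CTGCCAAGAATATT occurs at positions 104–117; this primer anneals to the bottom strand there with its 3' end pointing downstream.
Reverse complement of the reverse primer: GGACCCATG. This occurs on the top strand at positions 141–149.
Amplicon spans positions 104–149: 46 bp.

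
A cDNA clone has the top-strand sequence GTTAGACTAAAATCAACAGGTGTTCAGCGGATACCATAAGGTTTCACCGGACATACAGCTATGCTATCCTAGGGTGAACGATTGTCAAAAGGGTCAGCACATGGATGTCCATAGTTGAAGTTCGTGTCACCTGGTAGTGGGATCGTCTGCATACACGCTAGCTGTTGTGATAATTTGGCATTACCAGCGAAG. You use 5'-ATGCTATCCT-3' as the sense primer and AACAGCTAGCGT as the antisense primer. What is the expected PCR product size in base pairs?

106 bp

Scanning the template, ATGCTATCCT occurs at positions 61–70; this primer anneals to the bottom strand there with its 3' end pointing downstream.
Reverse complement of the reverse primer: ACGCTAGCTGTT. This occurs on the top strand at positions 155–166.
Amplicon spans positions 61–166: 106 bp.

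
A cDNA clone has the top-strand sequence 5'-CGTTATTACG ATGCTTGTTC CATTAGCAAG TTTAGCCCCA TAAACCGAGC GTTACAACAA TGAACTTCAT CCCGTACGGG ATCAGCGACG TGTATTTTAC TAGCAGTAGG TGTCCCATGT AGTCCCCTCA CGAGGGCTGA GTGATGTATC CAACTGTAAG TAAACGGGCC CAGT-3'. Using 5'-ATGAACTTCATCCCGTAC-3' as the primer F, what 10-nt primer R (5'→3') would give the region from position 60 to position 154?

5'-GTTGGATACA-3'

The product's 3' end on the top strand is position 154.
The reverse primer anneals to the top strand over positions 145–154, i.e. to TGTATCCAAC.
Its sequence written 5'→3' is the reverse complement: GTTGGATACA.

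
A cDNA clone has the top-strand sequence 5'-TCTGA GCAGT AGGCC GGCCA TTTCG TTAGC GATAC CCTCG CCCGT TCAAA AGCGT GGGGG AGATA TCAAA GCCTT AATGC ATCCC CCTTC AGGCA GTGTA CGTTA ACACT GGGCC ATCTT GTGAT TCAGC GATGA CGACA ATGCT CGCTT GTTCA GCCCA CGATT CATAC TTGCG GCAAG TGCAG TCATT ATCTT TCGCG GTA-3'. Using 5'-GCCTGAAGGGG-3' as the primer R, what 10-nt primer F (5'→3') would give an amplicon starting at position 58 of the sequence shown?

The reverse primer's reverse complement CCCCTTCAGGC matches the template at positions 84–94; the product starts at position 58.
The forward primer is identical to the top strand over positions 58–67: GGGAGATATC.

5'-GGGAGATATC-3'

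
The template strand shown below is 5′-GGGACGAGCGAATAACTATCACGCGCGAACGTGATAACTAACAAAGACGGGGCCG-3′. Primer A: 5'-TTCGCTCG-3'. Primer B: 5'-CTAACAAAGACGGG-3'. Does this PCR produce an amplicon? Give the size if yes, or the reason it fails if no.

No product — the primers' 3' ends point away from each other.

Primer A (TTCGCTCG) has reverse complement CGAGCGAA, which matches the top strand at positions 5–12; primer A anneals to the top strand there with its 3' end pointing upstream toward position 5.
Primer B (CTAACAAAGACGGG) matches the top strand directly at positions 38–51; it anneals to the bottom strand with its 3' end pointing downstream toward position 51.
The 3' ends diverge (primer A extends toward position 1, primer B toward position 55), so the primers never converge on a shared product.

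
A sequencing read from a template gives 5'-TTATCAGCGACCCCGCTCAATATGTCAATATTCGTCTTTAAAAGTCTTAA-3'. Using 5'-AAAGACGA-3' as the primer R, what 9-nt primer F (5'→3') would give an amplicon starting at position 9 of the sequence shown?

The reverse primer's reverse complement TCGTCTTT matches the template at positions 32–39; the product starts at position 9.
The forward primer is identical to the top strand over positions 9–17: GACCCCGCT.

5'-GACCCCGCT-3'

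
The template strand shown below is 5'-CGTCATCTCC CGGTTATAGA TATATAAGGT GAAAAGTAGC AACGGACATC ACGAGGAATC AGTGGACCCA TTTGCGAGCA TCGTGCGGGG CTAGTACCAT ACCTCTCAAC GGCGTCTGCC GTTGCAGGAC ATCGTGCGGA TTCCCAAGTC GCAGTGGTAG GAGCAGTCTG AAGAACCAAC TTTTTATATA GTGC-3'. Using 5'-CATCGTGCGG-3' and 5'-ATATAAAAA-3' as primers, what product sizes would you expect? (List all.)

The forward primer CATCGTGCGG matches the top strand at positions 79–88, 130–139.
The reverse primer's reverse complement is TTTTTATAT, matching at positions 181–189.
Each forward site pairs with the reverse site to give a product ending at position 189: sizes 111, 60 bp.

111 bp, 60 bp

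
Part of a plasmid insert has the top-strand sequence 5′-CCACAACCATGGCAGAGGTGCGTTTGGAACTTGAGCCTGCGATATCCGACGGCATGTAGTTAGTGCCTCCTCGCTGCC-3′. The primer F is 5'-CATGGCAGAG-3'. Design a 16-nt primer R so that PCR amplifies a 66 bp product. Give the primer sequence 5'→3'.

The forward primer binds at positions 8–17, so a 66 bp product ends at position 8 + 66 − 1 = 73.
The reverse primer anneals to the top strand over positions 58–73, i.e. to AGTTAGTGCCTCCTCG.
Its sequence written 5'→3' is the reverse complement: CGAGGAGGCACTAACT.

5'-CGAGGAGGCACTAACT-3'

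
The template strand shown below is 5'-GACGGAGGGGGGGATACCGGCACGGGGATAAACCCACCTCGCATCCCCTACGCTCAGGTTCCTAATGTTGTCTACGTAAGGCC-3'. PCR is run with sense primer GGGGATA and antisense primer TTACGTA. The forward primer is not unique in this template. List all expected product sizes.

The forward primer GGGGATA matches the top strand at positions 10–16, 24–30.
The reverse primer's reverse complement is TACGTAA, matching at positions 73–79.
Each forward site pairs with the reverse site to give a product ending at position 79: sizes 70, 56 bp.

70 bp, 56 bp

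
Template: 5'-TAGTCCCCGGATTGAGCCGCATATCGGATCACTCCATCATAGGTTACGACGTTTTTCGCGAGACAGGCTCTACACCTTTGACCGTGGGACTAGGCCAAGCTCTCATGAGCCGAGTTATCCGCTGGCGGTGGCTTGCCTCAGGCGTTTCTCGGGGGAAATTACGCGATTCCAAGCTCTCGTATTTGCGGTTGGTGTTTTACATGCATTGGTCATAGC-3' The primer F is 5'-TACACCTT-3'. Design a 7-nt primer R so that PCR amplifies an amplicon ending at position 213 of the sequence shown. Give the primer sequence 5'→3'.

The forward primer binds at positions 71–78; the product's 3' end on the top strand is position 213.
The reverse primer anneals to the top strand over positions 207–213, i.e. to TGGTCAT.
Its sequence written 5'→3' is the reverse complement: ATGACCA.

5'-ATGACCA-3'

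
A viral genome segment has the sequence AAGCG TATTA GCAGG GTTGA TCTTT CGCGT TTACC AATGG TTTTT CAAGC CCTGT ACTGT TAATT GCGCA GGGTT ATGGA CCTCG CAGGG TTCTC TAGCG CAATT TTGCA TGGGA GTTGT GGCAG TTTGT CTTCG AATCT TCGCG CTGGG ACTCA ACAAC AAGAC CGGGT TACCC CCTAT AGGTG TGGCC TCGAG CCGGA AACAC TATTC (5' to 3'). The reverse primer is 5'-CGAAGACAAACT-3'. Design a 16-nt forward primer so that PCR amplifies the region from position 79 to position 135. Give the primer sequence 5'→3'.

5'-GACCTCGCAGGGTTCT-3'

The reverse primer's reverse complement AGTTTGTCTTCG matches the template at positions 124–135; the product starts at position 79.
The forward primer is identical to the top strand over positions 79–94: GACCTCGCAGGGTTCT.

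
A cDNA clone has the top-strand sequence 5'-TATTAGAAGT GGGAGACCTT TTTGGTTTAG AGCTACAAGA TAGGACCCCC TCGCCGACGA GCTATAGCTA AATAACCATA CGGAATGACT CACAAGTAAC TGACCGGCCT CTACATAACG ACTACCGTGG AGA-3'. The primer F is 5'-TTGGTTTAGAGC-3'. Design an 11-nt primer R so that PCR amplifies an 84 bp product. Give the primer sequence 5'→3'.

The forward primer binds at positions 22–33, so an 84 bp product ends at position 22 + 84 − 1 = 105.
The reverse primer anneals to the top strand over positions 95–105, i.e. to AGTAACTGACC.
Its sequence written 5'→3' is the reverse complement: GGTCAGTTACT.

5'-GGTCAGTTACT-3'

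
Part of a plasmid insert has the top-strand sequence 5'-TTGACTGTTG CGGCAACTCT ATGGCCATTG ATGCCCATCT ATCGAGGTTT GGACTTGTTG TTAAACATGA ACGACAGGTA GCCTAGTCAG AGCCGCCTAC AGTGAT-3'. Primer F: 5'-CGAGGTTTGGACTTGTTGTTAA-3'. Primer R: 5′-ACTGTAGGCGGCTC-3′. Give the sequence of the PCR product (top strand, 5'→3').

5'-CGAGGTTTGGACTTGTTGTTAAACATGAACGACAGGTAGCCTAGTCAGAGCCGCCTACAGT-3'

The forward primer matches the template at positions 43–64.
The reverse primer's reverse complement is GAGCCGCCTACAGT, which matches the template at positions 90–103.
The product is the template from position 43 through 103 (61 bp).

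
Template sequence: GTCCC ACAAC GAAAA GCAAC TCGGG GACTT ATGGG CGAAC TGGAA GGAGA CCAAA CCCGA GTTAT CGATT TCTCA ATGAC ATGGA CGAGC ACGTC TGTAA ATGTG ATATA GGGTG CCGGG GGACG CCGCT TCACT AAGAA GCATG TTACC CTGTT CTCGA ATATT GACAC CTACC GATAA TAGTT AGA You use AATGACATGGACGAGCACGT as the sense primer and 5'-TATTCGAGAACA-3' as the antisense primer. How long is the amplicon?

Forward primer AATGACATGGACGAGCACGT is found on the top strand at positions 75–94.
The reverse primer's reverse complement is TGTTCTCGAATA, which matches the template at positions 152–163.
Amplicon spans positions 75–163: 89 bp.

89 bp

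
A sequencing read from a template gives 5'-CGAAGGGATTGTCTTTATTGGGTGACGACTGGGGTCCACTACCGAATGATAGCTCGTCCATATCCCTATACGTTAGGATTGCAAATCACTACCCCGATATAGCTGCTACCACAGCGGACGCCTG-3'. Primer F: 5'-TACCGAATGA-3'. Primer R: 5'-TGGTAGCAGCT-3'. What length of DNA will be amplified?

Forward primer TACCGAATGA is found on the top strand at positions 40–49.
Reverse complement of the reverse primer: AGCTGCTACCA. This occurs on the top strand at positions 101–111.
Amplicon spans positions 40–111: 72 bp.

72 bp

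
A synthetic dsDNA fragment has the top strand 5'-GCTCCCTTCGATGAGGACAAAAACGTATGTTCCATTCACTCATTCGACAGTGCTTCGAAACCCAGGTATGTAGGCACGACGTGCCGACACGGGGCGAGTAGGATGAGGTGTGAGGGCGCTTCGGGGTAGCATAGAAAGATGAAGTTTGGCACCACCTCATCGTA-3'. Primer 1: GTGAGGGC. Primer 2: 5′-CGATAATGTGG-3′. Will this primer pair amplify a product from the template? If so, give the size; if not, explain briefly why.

Primer 2 (CGATAATGTGG) does not match the top strand, and its reverse complement CCACATTATCG does not match either.
With no annealing site for primer 2, no amplification occurs.

No product — primer 2 has no binding site in the template.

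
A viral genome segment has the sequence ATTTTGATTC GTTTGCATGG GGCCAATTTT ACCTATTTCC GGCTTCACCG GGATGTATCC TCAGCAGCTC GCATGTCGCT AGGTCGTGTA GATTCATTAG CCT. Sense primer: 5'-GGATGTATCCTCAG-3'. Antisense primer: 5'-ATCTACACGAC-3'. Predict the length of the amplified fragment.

43 bp

Scanning the template, GGATGTATCCTCAG occurs at positions 51–64; this primer anneals to the bottom strand there with its 3' end pointing downstream.
Taking the reverse complement of ATCTACACGAC gives GTCGTGTAGAT, found at positions 83–93 on the template; the primer anneals here to the top strand with its 3' end pointing upstream.
Amplicon spans positions 51–93: 43 bp.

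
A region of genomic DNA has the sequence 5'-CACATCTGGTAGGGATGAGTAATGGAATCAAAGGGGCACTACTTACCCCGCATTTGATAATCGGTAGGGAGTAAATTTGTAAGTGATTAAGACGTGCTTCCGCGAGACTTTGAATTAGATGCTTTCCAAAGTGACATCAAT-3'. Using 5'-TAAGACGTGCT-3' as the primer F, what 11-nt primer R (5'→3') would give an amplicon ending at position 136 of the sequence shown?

5'-TGTCACTTTGG-3'

The forward primer binds at positions 88–98; the product's 3' end on the top strand is position 136.
The reverse primer anneals to the top strand over positions 126–136, i.e. to CCAAAGTGACA.
Its sequence written 5'→3' is the reverse complement: TGTCACTTTGG.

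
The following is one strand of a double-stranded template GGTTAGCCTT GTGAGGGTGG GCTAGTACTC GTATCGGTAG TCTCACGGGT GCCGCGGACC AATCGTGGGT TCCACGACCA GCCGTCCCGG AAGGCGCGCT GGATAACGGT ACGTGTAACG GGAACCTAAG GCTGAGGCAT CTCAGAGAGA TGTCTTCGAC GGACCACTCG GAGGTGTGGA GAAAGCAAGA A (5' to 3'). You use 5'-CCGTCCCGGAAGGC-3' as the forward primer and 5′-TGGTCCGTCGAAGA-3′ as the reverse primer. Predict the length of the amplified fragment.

85 bp

Forward primer CCGTCCCGGAAGGC is found on the top strand at positions 82–95.
The reverse primer's reverse complement is TCTTCGACGGACCA, which matches the template at positions 153–166.
Product length = (reverse-primer end) − (forward-primer start) + 1 = 166 − 82 + 1 = 85 bp.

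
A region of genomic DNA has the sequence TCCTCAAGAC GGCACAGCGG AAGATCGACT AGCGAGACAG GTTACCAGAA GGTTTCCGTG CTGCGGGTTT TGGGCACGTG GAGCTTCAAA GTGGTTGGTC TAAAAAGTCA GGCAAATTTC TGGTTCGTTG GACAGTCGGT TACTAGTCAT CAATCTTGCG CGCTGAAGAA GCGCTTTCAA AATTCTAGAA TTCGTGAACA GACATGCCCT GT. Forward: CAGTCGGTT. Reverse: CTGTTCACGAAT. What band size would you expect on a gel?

The forward primer matches the template at positions 133–141.
Taking the reverse complement of CTGTTCACGAAT gives ATTCGTGAACAG, found at positions 190–201 on the template; the primer anneals here to the top strand with its 3' end pointing upstream.
Product length = (reverse-primer end) − (forward-primer start) + 1 = 201 − 133 + 1 = 69 bp.

69 bp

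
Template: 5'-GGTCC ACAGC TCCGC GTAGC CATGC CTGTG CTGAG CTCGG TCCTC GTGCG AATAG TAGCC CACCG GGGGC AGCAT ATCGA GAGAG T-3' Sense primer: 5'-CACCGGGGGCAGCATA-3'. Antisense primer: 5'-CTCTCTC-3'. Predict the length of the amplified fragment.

25 bp

Forward primer CACCGGGGGCAGCATA is found on the top strand at positions 61–76.
The reverse primer's reverse complement is GAGAGAG, which matches the template at positions 79–85.
Amplicon spans positions 61–85: 25 bp.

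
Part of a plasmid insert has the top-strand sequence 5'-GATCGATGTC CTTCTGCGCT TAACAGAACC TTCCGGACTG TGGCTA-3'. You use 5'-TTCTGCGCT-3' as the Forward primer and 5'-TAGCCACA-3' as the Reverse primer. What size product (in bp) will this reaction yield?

Forward primer TTCTGCGCT is found on the top strand at positions 12–20.
Reverse complement of the reverse primer: TGTGGCTA. This occurs on the top strand at positions 39–46.
Amplicon spans positions 12–46: 35 bp.

35 bp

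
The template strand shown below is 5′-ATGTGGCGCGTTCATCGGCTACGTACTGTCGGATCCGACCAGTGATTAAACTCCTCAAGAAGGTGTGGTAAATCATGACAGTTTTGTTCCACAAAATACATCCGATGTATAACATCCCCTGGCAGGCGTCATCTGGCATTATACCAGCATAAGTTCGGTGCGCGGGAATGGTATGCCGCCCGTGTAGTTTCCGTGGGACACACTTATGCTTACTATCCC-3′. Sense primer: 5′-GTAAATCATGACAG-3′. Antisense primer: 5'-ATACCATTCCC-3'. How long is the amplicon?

107 bp

The forward primer matches the template at positions 68–81.
Taking the reverse complement of ATACCATTCCC gives GGGAATGGTAT, found at positions 164–174 on the template; the primer anneals here to the top strand with its 3' end pointing upstream.
Amplicon spans positions 68–174: 107 bp.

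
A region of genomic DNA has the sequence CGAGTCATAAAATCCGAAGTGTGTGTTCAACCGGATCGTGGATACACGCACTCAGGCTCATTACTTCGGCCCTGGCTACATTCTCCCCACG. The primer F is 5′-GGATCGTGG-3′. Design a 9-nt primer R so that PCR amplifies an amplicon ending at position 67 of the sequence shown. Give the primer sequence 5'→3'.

5'-GAAGTAATG-3'

The forward primer binds at positions 33–41; the product's 3' end on the top strand is position 67.
The reverse primer anneals to the top strand over positions 59–67, i.e. to CATTACTTC.
Its sequence written 5'→3' is the reverse complement: GAAGTAATG.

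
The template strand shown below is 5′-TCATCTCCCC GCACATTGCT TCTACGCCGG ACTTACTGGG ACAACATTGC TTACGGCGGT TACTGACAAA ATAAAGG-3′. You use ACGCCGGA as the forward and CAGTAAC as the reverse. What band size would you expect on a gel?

Scanning the template, ACGCCGGA occurs at positions 24–31; this primer anneals to the bottom strand there with its 3' end pointing downstream.
Reverse complement of the reverse primer: GTTACTG. This occurs on the top strand at positions 59–65.
Product length = (reverse-primer end) − (forward-primer start) + 1 = 65 − 24 + 1 = 42 bp.

42 bp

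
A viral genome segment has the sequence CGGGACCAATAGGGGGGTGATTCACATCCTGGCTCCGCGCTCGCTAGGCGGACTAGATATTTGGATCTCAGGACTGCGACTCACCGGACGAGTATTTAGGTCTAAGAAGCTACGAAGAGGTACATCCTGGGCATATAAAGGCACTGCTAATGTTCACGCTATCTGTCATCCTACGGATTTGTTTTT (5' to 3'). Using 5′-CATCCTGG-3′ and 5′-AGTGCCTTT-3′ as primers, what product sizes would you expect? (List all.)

121 bp, 23 bp

The forward primer CATCCTGG matches the top strand at positions 25–32, 123–130.
The reverse primer's reverse complement is AAAGGCACT, matching at positions 137–145.
Each forward site pairs with the reverse site to give a product ending at position 145: sizes 121, 23 bp.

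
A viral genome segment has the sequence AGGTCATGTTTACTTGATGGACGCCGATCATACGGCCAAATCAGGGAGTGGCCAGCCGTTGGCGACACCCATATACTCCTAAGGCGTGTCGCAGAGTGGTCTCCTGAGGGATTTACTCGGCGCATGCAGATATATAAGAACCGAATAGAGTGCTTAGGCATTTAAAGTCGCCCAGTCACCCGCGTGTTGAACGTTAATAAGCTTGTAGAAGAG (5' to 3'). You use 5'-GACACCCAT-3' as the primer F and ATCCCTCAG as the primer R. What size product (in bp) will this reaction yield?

49 bp

The forward primer matches the template at positions 64–72.
The reverse primer's reverse complement is CTGAGGGAT, which matches the template at positions 104–112.
Product length = (reverse-primer end) − (forward-primer start) + 1 = 112 − 64 + 1 = 49 bp.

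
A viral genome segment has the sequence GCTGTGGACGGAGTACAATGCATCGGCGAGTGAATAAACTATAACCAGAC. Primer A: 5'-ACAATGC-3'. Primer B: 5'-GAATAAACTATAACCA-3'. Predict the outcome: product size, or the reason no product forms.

Primer A (ACAATGC) matches the top strand at positions 15–21 (3' end points downstream).
Primer B (GAATAAACTATAACCA) also matches the top strand directly, at positions 32–47 — its reverse complement TGGTTATAGTTTATTC is not present.
Both primers anneal to the bottom strand with 3' ends pointing the same way, so neither can prime synthesis back toward the other.

No product — both primers anneal to the same strand and extend in the same direction.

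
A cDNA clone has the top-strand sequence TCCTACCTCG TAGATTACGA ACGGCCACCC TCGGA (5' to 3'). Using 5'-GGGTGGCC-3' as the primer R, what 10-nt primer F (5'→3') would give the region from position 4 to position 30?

5'-TACCTCGTAG-3'

The reverse primer's reverse complement GGCCACCC matches the template at positions 23–30; the product starts at position 4.
The forward primer is identical to the top strand over positions 4–13: TACCTCGTAG.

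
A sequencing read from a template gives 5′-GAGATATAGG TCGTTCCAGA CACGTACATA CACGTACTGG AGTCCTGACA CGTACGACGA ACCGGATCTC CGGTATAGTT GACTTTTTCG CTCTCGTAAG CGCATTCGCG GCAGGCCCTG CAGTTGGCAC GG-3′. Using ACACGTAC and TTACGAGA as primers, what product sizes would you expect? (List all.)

The forward primer ACACGTAC matches the top strand at positions 20–27, 30–37, 48–55.
The reverse primer's reverse complement is TCTCGTAA, matching at positions 92–99.
Each forward site pairs with the reverse site to give a product ending at position 99: sizes 80, 70, 52 bp.

80 bp, 70 bp, 52 bp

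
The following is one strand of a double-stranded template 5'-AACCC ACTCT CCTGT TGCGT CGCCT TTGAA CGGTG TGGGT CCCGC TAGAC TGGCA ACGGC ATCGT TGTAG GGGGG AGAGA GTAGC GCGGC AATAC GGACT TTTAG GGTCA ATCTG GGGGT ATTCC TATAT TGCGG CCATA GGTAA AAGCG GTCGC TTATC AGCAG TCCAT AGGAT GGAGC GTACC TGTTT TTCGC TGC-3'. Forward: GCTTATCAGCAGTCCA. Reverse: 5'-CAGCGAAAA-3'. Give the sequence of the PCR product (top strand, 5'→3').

5'-GCTTATCAGCAGTCCATAGGATGGAGCGTACCTGTTTTTCGCTG-3'

The forward primer matches the template at positions 154–169.
Taking the reverse complement of CAGCGAAAA gives TTTTCGCTG, found at positions 189–197 on the template; the primer anneals here to the top strand with its 3' end pointing upstream.
The product is the template from position 154 through 197 (44 bp).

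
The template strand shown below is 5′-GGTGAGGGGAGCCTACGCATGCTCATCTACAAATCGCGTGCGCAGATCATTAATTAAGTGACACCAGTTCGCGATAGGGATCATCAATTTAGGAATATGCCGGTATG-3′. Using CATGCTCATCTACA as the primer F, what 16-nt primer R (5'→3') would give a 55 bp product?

5'-GCGAACTGGTGTCACT-3'

The forward primer binds at positions 18–31, so a 55 bp product ends at position 18 + 55 − 1 = 72.
The reverse primer anneals to the top strand over positions 57–72, i.e. to AGTGACACCAGTTCGC.
Its sequence written 5'→3' is the reverse complement: GCGAACTGGTGTCACT.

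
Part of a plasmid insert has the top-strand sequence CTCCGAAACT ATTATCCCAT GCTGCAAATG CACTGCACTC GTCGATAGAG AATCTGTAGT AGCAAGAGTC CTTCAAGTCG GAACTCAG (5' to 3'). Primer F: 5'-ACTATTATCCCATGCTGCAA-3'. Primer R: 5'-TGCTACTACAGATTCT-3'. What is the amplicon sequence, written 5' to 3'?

5'-ACTATTATCCCATGCTGCAAATGCACTGCACTCGTCGATAGAGAATCTGTAGTAGCA-3'

Forward primer ACTATTATCCCATGCTGCAA is found on the top strand at positions 8–27.
Taking the reverse complement of TGCTACTACAGATTCT gives AGAATCTGTAGTAGCA, found at positions 49–64 on the template; the primer anneals here to the top strand with its 3' end pointing upstream.
The product is the template from position 8 through 64 (57 bp).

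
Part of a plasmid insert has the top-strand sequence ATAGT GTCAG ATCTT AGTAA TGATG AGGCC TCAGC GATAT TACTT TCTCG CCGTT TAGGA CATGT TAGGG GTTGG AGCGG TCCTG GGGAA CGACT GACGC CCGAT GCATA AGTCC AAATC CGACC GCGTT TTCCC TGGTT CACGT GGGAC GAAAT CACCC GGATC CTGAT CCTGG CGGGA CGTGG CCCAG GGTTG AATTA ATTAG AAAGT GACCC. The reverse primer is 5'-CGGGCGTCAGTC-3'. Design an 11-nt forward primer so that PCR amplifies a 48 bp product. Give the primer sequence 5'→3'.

5'-TAGGACATGTT-3'

The reverse primer's reverse complement GACTGACGCCCG matches the template at positions 92–103, so the product ends at position 103.
A 48 bp product then starts at position 103 − 48 + 1 = 56.
The forward primer is identical to the top strand there: TAGGACATGTT.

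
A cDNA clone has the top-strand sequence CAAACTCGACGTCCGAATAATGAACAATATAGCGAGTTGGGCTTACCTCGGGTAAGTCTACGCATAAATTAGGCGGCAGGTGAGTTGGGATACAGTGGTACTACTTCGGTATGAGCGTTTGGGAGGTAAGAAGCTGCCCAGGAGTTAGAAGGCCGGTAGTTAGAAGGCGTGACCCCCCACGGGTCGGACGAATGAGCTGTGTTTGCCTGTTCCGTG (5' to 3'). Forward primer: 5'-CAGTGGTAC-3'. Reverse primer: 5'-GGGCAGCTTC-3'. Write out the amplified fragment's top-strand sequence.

5'-CAGTGGTACTACTTCGGTATGAGCGTTTGGGAGGTAAGAAGCTGCCC-3'

Scanning the template, CAGTGGTAC occurs at positions 93–101; this primer anneals to the bottom strand there with its 3' end pointing downstream.
The reverse primer's reverse complement is GAAGCTGCCC, which matches the template at positions 130–139.
The product is the template from position 93 through 139 (47 bp).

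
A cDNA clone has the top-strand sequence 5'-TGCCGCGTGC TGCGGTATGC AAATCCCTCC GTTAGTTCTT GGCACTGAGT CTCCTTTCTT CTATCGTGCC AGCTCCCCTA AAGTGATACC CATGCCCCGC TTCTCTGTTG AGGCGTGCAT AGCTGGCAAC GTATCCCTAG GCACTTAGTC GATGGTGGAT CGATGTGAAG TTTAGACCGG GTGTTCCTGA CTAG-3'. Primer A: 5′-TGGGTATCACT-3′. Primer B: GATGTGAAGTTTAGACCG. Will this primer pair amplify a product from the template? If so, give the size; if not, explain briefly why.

No product — the primers' 3' ends point away from each other.

Primer A (TGGGTATCACT) has reverse complement AGTGATACCCA, which matches the top strand at positions 82–92; primer A anneals to the top strand there with its 3' end pointing upstream toward position 82.
Primer B (GATGTGAAGTTTAGACCG) matches the top strand directly at positions 162–179; it anneals to the bottom strand with its 3' end pointing downstream toward position 179.
The 3' ends diverge (primer A extends toward position 1, primer B toward position 194), so the primers never converge on a shared product.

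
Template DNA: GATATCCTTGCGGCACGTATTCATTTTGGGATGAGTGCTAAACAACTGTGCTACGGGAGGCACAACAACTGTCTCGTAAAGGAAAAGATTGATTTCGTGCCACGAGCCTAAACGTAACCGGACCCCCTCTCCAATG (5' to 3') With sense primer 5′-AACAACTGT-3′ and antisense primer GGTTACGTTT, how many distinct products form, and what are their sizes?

The forward primer AACAACTGT matches the top strand at positions 41–49, 64–72.
The reverse primer's reverse complement is AAACGTAACC, matching at positions 110–119.
Each forward site pairs with the reverse site to give a product ending at position 119: sizes 79, 56 bp.

Two products: 79 bp, 56 bp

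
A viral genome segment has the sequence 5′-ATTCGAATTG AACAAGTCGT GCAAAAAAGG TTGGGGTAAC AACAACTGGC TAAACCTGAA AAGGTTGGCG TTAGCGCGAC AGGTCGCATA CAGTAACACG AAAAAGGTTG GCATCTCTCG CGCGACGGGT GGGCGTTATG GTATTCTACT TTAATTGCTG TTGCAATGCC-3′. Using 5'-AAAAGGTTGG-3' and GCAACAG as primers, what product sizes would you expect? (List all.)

The forward primer AAAAGGTTGG matches the top strand at positions 25–34, 59–68, 102–111.
The reverse primer's reverse complement is CTGTTGC, matching at positions 158–164.
Each forward site pairs with the reverse site to give a product ending at position 164: sizes 140, 106, 63 bp.

140 bp, 106 bp, 63 bp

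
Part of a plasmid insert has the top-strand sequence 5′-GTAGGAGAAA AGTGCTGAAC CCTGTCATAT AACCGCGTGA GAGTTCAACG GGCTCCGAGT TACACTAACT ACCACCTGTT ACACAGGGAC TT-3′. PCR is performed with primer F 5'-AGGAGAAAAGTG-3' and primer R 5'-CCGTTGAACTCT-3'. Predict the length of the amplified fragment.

The forward primer matches the template at positions 3–14.
Reverse complement of the reverse primer: AGAGTTCAACGG. This occurs on the top strand at positions 40–51.
Product length = (reverse-primer end) − (forward-primer start) + 1 = 51 − 3 + 1 = 49 bp.

49 bp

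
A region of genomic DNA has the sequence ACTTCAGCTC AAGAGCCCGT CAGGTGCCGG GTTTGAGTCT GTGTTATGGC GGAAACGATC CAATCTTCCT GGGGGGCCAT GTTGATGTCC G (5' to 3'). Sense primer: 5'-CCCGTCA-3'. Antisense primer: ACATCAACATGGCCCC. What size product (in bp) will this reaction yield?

Scanning the template, CCCGTCA occurs at positions 16–22; this primer anneals to the bottom strand there with its 3' end pointing downstream.
The reverse primer's reverse complement is GGGGCCATGTTGATGT, which matches the template at positions 73–88.
Product length = (reverse-primer end) − (forward-primer start) + 1 = 88 − 16 + 1 = 73 bp.

73 bp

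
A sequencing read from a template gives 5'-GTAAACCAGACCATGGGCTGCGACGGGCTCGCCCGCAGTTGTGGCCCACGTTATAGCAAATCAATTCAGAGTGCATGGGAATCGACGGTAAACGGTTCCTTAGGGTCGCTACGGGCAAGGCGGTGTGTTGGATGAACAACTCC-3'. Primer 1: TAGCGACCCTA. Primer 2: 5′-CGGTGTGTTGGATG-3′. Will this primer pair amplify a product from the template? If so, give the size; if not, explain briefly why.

Primer 1 (TAGCGACCCTA) has reverse complement TAGGGTCGCTA, which matches the top strand at positions 101–111; primer 1 anneals to the top strand there with its 3' end pointing upstream toward position 101.
Primer 2 (CGGTGTGTTGGATG) matches the top strand directly at positions 121–134; it anneals to the bottom strand with its 3' end pointing downstream toward position 134.
The 3' ends diverge (primer 1 extends toward position 1, primer 2 toward position 143), so the primers never converge on a shared product.

No product — the primers' 3' ends point away from each other.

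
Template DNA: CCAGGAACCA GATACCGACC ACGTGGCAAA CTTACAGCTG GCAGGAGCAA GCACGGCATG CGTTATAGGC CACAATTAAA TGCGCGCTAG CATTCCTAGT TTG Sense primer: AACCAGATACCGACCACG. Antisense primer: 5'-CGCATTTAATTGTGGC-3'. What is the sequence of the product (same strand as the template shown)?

5'-AACCAGATACCGACCACGTGGCAAACTTACAGCTGGCAGGAGCAAGCACGGCATGCGTTATAGGCCACAATTAAATGCG-3'

Forward primer AACCAGATACCGACCACG is found on the top strand at positions 6–23.
The reverse primer's reverse complement is GCCACAATTAAATGCG, which matches the template at positions 69–84.
The product is the template from position 6 through 84 (79 bp).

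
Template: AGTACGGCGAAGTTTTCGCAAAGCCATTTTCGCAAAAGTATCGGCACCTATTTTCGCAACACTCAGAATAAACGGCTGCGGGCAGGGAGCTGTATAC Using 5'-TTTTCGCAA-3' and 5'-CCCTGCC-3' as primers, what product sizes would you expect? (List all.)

75 bp, 61 bp, 37 bp

The forward primer TTTTCGCAA matches the top strand at positions 13–21, 27–35, 51–59.
The reverse primer's reverse complement is GGCAGGG, matching at positions 81–87.
Each forward site pairs with the reverse site to give a product ending at position 87: sizes 75, 61, 37 bp.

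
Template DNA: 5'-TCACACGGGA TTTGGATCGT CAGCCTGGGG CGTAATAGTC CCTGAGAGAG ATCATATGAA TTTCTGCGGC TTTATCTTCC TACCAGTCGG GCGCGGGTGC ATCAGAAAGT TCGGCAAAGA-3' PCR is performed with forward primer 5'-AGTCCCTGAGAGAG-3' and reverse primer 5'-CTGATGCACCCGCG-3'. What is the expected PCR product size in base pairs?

The forward primer matches the template at positions 37–50.
Taking the reverse complement of CTGATGCACCCGCG gives CGCGGGTGCATCAG, found at positions 92–105 on the template; the primer anneals here to the top strand with its 3' end pointing upstream.
The product runs from position 37 to position 105, so its length is 105 − 37 + 1 = 69 bp.

69 bp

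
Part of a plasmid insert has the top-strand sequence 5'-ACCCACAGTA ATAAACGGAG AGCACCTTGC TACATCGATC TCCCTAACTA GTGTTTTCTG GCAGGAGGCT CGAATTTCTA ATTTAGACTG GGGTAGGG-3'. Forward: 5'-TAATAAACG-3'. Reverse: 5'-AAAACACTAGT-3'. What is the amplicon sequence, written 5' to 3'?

Scanning the template, TAATAAACG occurs at positions 9–17; this primer anneals to the bottom strand there with its 3' end pointing downstream.
Reverse complement of the reverse primer: ACTAGTGTTTT. This occurs on the top strand at positions 47–57.
The product is the template from position 9 through 57 (49 bp).

5'-TAATAAACGGAGAGCACCTTGCTACATCGATCTCCCTAACTAGTGTTTT-3'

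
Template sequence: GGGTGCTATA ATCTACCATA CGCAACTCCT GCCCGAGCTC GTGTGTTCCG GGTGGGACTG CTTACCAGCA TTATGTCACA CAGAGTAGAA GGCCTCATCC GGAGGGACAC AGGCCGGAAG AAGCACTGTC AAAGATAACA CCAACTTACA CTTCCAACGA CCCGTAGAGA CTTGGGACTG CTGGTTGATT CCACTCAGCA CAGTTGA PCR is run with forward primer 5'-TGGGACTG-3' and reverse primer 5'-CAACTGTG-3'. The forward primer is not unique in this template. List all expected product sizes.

The forward primer TGGGACTG matches the top strand at positions 53–60, 173–180.
The reverse primer's reverse complement is CACAGTTG, matching at positions 199–206.
Each forward site pairs with the reverse site to give a product ending at position 206: sizes 154, 34 bp.

154 bp, 34 bp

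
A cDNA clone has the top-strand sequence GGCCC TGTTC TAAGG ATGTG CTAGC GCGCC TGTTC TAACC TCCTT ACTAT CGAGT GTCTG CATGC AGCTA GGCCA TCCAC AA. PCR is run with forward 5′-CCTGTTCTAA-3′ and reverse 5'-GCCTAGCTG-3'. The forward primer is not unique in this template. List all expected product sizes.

The forward primer CCTGTTCTAA matches the top strand at positions 4–13, 29–38.
The reverse primer's reverse complement is CAGCTAGGC, matching at positions 65–73.
Each forward site pairs with the reverse site to give a product ending at position 73: sizes 70, 45 bp.

70 bp, 45 bp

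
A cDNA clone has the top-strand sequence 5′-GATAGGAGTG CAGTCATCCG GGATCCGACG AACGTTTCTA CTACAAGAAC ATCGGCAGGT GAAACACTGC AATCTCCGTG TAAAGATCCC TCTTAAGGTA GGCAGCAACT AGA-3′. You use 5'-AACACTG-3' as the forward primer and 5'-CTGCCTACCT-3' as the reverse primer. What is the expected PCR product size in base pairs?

43 bp

The forward primer matches the template at positions 63–69.
Reverse complement of the reverse primer: AGGTAGGCAG. This occurs on the top strand at positions 96–105.
The product runs from position 63 to position 105, so its length is 105 − 63 + 1 = 43 bp.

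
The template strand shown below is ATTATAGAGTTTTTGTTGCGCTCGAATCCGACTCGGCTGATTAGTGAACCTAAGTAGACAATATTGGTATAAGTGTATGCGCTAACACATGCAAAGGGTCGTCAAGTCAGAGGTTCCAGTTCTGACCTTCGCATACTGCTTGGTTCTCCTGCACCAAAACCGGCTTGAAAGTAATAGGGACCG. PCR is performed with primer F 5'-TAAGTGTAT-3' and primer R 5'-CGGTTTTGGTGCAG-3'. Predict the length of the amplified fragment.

The forward primer matches the template at positions 70–78.
The reverse primer's reverse complement is CTGCACCAAAACCG, which matches the template at positions 149–162.
The product runs from position 70 to position 162, so its length is 162 − 70 + 1 = 93 bp.

93 bp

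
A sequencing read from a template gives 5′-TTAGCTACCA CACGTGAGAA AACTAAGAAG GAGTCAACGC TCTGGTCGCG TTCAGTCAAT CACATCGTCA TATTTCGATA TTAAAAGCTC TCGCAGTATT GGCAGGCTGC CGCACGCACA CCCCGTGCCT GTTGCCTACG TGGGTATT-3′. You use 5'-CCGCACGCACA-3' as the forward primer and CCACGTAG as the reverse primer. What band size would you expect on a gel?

34 bp

Forward primer CCGCACGCACA is found on the top strand at positions 110–120.
Taking the reverse complement of CCACGTAG gives CTACGTGG, found at positions 136–143 on the template; the primer anneals here to the top strand with its 3' end pointing upstream.
Product length = (reverse-primer end) − (forward-primer start) + 1 = 143 − 110 + 1 = 34 bp.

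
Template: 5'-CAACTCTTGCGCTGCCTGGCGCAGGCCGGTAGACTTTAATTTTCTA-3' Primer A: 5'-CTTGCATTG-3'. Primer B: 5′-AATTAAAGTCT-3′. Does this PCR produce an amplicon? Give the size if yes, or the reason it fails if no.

No product — primer A has no binding site in the template.

Primer A (CTTGCATTG) does not match the top strand, and its reverse complement CAATGCAAG does not match either.
With no annealing site for primer A, no amplification occurs.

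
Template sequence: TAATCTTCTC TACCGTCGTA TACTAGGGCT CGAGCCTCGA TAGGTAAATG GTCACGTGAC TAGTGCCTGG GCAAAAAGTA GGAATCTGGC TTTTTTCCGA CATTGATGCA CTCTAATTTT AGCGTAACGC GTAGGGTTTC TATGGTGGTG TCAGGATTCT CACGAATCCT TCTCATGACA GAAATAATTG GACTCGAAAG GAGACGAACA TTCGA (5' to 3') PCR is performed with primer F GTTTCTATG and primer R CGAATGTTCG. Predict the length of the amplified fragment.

79 bp

Forward primer GTTTCTATG is found on the top strand at positions 136–144.
Taking the reverse complement of CGAATGTTCG gives CGAACATTCG, found at positions 205–214 on the template; the primer anneals here to the top strand with its 3' end pointing upstream.
The product runs from position 136 to position 214, so its length is 214 − 136 + 1 = 79 bp.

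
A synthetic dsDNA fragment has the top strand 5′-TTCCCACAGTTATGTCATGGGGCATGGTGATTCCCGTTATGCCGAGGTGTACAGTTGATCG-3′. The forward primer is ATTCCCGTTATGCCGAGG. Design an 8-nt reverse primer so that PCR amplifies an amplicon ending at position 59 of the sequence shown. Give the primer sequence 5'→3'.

The forward primer binds at positions 30–47; the product's 3' end on the top strand is position 59.
The reverse primer anneals to the top strand over positions 52–59, i.e. to CAGTTGAT.
Its sequence written 5'→3' is the reverse complement: ATCAACTG.

5'-ATCAACTG-3'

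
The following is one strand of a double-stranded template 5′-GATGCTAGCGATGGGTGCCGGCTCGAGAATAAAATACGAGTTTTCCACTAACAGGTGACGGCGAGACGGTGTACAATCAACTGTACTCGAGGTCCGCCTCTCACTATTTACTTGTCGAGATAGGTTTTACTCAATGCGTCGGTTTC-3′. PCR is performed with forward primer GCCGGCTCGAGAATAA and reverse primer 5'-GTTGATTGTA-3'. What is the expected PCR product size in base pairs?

65 bp

The forward primer matches the template at positions 17–32.
Reverse complement of the reverse primer: TACAATCAAC. This occurs on the top strand at positions 72–81.
Amplicon spans positions 17–81: 65 bp.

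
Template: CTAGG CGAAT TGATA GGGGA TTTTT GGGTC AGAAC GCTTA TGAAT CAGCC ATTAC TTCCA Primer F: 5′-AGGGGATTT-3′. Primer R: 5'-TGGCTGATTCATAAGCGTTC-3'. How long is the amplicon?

Forward primer AGGGGATTT is found on the top strand at positions 15–23.
Reverse complement of the reverse primer: GAACGCTTATGAATCAGCCA. This occurs on the top strand at positions 32–51.
Amplicon spans positions 15–51: 37 bp.

37 bp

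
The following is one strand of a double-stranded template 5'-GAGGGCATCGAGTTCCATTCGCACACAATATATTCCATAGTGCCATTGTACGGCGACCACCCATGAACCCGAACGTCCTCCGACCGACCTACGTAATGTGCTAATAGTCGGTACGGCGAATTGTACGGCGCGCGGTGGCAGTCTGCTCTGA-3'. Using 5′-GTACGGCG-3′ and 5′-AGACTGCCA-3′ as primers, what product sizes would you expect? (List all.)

97 bp, 34 bp, 22 bp

The forward primer GTACGGCG matches the top strand at positions 48–55, 111–118, 123–130.
The reverse primer's reverse complement is TGGCAGTCT, matching at positions 136–144.
Each forward site pairs with the reverse site to give a product ending at position 144: sizes 97, 34, 22 bp.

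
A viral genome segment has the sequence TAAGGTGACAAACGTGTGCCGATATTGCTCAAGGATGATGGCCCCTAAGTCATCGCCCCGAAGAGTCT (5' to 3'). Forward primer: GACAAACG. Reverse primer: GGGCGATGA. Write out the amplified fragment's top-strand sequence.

The forward primer matches the template at positions 7–14.
Taking the reverse complement of GGGCGATGA gives TCATCGCCC, found at positions 50–58 on the template; the primer anneals here to the top strand with its 3' end pointing upstream.
The product is the template from position 7 through 58 (52 bp).

5'-GACAAACGTGTGCCGATATTGCTCAAGGATGATGGCCCCTAAGTCATCGCCC-3'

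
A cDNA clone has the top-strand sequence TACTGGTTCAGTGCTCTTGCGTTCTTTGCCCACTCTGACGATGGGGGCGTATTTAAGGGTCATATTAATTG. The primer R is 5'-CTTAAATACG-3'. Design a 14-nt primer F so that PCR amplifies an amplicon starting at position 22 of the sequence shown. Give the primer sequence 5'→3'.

5'-TTCTTTGCCCACTC-3'

The reverse primer's reverse complement CGTATTTAAG matches the template at positions 48–57; the product starts at position 22.
The forward primer is identical to the top strand over positions 22–35: TTCTTTGCCCACTC.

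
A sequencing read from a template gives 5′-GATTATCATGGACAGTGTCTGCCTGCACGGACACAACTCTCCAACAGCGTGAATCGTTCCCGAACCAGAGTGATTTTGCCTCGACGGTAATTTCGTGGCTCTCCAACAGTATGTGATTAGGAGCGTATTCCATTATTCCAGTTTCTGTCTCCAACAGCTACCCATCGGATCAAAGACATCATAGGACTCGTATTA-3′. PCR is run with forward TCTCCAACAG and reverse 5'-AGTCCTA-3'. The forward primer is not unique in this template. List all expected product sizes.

The forward primer TCTCCAACAG matches the top strand at positions 38–47, 100–109, 148–157.
The reverse primer's reverse complement is TAGGACT, matching at positions 182–188.
Each forward site pairs with the reverse site to give a product ending at position 188: sizes 151, 89, 41 bp.

151 bp, 89 bp, 41 bp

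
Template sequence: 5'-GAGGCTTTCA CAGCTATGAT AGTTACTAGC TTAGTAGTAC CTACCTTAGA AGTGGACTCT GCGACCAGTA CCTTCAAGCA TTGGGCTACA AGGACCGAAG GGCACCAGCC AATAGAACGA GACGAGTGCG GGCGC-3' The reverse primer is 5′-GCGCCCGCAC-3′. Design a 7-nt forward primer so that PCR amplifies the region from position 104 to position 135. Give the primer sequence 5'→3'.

The reverse primer's reverse complement GTGCGGGCGC matches the template at positions 126–135; the product starts at position 104.
The forward primer is identical to the top strand over positions 104–110: ACCAGCC.

5'-ACCAGCC-3'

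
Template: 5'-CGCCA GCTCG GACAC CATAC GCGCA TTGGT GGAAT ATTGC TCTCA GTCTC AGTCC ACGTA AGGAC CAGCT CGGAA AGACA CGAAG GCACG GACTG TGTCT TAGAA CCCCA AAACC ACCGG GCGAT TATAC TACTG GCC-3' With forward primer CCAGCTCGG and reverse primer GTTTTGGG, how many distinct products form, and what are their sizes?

The forward primer CCAGCTCGG matches the top strand at positions 3–11, 65–73.
The reverse primer's reverse complement is CCCAAAAC, matching at positions 107–114.
Each forward site pairs with the reverse site to give a product ending at position 114: sizes 112, 50 bp.

Two products: 112 bp, 50 bp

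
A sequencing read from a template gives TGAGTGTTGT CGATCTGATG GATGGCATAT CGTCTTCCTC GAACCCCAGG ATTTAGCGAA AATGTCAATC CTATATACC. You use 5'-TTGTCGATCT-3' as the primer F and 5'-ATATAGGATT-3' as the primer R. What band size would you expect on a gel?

70 bp

The forward primer matches the template at positions 7–16.
The reverse primer's reverse complement is AATCCTATAT, which matches the template at positions 67–76.
Product length = (reverse-primer end) − (forward-primer start) + 1 = 76 − 7 + 1 = 70 bp.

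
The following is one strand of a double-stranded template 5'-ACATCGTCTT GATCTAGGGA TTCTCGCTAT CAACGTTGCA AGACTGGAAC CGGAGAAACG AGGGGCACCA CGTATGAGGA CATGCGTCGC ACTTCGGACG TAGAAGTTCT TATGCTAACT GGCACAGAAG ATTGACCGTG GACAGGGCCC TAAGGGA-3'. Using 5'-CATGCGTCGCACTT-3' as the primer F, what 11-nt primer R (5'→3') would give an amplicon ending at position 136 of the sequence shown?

5'-GTCAATCTTCT-3'

The forward primer binds at positions 81–94; the product's 3' end on the top strand is position 136.
The reverse primer anneals to the top strand over positions 126–136, i.e. to AGAAGATTGAC.
Its sequence written 5'→3' is the reverse complement: GTCAATCTTCT.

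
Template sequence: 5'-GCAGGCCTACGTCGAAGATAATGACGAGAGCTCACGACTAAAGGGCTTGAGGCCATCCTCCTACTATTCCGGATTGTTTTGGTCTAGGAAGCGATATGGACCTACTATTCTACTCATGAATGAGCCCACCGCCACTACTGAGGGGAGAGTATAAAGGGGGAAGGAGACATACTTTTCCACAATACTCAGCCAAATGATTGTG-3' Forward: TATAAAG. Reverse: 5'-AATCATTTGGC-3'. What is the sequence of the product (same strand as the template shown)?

5'-TATAAAGGGGGAAGGAGACATACTTTTCCACAATACTCAGCCAAATGATT-3'

The forward primer matches the template at positions 150–156.
Taking the reverse complement of AATCATTTGGC gives GCCAAATGATT, found at positions 189–199 on the template; the primer anneals here to the top strand with its 3' end pointing upstream.
The product is the template from position 150 through 199 (50 bp).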